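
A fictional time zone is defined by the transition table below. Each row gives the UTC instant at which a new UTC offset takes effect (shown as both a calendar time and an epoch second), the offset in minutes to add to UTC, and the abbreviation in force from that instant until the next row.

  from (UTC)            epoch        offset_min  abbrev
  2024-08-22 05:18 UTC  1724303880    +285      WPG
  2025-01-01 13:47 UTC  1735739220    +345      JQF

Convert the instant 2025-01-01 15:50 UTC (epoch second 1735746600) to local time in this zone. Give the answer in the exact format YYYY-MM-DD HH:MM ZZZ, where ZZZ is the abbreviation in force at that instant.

2025-01-01 21:35 JQF

Query: 2025-01-01 15:50 UTC
Rule 2/2 (JQF, +05:45): 2025-01-01 13:47 UTC ≤ query < +∞
15·60 + 50 + 345 = 1295 min
1295 = 0·1440 + 1295; 1295 = 21·60 + 35 → 21:35, same day
→ 2025-01-01 21:35 JQF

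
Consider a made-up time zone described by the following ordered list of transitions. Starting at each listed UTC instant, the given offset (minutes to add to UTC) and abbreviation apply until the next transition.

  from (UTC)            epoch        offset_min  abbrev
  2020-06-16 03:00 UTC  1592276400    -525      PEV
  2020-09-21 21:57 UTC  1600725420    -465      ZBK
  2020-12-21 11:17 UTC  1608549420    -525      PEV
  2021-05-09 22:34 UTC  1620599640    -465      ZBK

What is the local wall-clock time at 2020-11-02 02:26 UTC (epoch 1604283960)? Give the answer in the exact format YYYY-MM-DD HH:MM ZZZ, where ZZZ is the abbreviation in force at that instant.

Query: 2020-11-02 02:26 UTC
Rule 2/4 (ZBK, -07:45): 2020-09-21 21:57 UTC ≤ query < 2020-12-21 11:17 UTC
2·60 + 26 - 465 = -319 min
-319 = -1·1440 + 1121; 1121 = 18·60 + 41 → 18:41, 2020-11-02 - 1 day = 2020-11-01
→ 2020-11-01 18:41 ZBK

2020-11-01 18:41 ZBK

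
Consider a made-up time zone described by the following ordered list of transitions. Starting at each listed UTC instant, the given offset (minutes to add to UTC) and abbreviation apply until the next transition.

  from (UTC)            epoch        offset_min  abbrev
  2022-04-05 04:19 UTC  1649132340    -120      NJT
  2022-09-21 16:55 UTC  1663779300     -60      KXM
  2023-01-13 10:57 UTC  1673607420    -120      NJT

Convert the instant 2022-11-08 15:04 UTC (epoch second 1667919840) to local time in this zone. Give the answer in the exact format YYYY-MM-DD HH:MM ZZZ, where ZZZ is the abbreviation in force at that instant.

2022-11-08 14:04 KXM

Query: 2022-11-08 15:04 UTC
Rule 2/3 (KXM, -01:00): 2022-09-21 16:55 UTC ≤ query < 2023-01-13 10:57 UTC
15·60 + 4 - 60 = 844 min
844 = 0·1440 + 844; 844 = 14·60 + 4 → 14:04, same day
→ 2022-11-08 14:04 KXM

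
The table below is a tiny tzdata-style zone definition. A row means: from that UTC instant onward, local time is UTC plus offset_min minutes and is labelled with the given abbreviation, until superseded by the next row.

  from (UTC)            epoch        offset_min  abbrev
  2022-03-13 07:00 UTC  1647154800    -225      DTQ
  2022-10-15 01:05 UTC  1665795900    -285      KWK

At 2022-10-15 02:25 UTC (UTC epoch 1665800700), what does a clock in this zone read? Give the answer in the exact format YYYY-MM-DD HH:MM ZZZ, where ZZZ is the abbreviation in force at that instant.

Query: 2022-10-15 02:25 UTC
Rule 2/2 (KWK, -04:45): 2022-10-15 01:05 UTC ≤ query < +∞
2·60 + 25 - 285 = -140 min
-140 = -1·1440 + 1300; 1300 = 21·60 + 40 → 21:40, 2022-10-15 - 1 day = 2022-10-14
→ 2022-10-14 21:40 KWK

2022-10-14 21:40 KWK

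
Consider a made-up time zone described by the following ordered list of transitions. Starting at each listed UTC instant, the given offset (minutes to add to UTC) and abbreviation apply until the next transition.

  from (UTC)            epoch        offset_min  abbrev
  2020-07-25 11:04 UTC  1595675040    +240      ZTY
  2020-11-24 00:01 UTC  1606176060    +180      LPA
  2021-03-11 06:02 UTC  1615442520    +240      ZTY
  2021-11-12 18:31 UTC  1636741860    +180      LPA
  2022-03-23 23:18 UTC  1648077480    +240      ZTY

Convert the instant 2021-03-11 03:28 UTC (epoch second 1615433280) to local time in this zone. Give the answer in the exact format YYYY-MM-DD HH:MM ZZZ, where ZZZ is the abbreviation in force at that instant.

2021-03-11 06:28 LPA

Query: 2021-03-11 03:28 UTC
Rule 2/5 (LPA, +03:00): 2020-11-24 00:01 UTC ≤ query < 2021-03-11 06:02 UTC
3·60 + 28 + 180 = 388 min
388 = 0·1440 + 388; 388 = 6·60 + 28 → 06:28, same day
→ 2021-03-11 06:28 LPA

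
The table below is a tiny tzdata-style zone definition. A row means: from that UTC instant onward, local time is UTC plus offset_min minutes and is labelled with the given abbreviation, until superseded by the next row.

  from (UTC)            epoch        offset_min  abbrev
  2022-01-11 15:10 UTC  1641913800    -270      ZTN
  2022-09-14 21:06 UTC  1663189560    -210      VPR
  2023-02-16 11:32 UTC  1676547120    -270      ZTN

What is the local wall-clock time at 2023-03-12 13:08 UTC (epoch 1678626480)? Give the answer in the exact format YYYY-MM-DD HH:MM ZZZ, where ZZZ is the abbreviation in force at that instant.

Query: 2023-03-12 13:08 UTC
Rule 3/3 (ZTN, -04:30): 2023-02-16 11:32 UTC ≤ query < +∞
13·60 + 8 - 270 = 518 min
518 = 0·1440 + 518; 518 = 8·60 + 38 → 08:38, same day
→ 2023-03-12 08:38 ZTN

2023-03-12 08:38 ZTN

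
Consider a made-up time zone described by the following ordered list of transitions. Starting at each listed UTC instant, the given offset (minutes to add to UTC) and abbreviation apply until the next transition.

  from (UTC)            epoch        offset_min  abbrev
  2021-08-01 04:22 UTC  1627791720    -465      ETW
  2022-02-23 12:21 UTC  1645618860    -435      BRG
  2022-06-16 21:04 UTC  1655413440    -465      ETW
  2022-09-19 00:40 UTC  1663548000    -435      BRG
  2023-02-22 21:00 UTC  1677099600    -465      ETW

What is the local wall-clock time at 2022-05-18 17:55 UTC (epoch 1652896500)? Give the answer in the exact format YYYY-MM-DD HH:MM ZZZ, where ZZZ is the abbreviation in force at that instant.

Query: 2022-05-18 17:55 UTC
Rule 2/5 (BRG, -07:15): 2022-02-23 12:21 UTC ≤ query < 2022-06-16 21:04 UTC
17·60 + 55 - 435 = 640 min
640 = 0·1440 + 640; 640 = 10·60 + 40 → 10:40, same day
→ 2022-05-18 10:40 BRG

2022-05-18 10:40 BRG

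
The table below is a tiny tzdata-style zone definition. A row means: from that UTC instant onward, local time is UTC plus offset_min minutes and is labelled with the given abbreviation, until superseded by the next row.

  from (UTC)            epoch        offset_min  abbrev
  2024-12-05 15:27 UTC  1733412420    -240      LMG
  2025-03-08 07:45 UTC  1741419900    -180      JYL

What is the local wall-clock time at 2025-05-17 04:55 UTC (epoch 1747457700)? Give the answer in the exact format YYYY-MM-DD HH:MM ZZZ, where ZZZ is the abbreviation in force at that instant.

2025-05-17 01:55 JYL

Query: 2025-05-17 04:55 UTC
Rule 2/2 (JYL, -03:00): 2025-03-08 07:45 UTC ≤ query < +∞
4·60 + 55 - 180 = 115 min
115 = 0·1440 + 115; 115 = 1·60 + 55 → 01:55, same day
→ 2025-05-17 01:55 JYL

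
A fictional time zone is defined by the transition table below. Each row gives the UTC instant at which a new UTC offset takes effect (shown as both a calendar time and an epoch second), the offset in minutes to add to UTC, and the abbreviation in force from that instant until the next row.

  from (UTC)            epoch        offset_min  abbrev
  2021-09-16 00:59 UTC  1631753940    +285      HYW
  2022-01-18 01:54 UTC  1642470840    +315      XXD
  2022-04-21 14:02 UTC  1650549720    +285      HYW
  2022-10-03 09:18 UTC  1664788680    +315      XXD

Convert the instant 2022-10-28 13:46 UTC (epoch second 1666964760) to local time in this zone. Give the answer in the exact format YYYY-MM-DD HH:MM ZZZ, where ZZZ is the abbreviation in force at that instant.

Query: 2022-10-28 13:46 UTC
Rule 4/4 (XXD, +05:15): 2022-10-03 09:18 UTC ≤ query < +∞
13·60 + 46 + 315 = 1141 min
1141 = 0·1440 + 1141; 1141 = 19·60 + 1 → 19:01, same day
→ 2022-10-28 19:01 XXD

2022-10-28 19:01 XXD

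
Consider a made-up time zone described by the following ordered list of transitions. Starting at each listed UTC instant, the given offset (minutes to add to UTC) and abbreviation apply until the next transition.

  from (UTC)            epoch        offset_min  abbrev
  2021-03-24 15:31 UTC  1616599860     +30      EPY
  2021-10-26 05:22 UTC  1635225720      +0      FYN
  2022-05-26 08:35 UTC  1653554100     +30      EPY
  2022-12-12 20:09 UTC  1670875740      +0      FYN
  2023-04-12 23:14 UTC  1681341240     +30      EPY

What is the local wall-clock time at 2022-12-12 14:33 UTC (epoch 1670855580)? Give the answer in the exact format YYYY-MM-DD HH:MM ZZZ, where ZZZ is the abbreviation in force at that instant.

2022-12-12 15:03 EPY

Query: 2022-12-12 14:33 UTC
Rule 3/5 (EPY, +00:30): 2022-05-26 08:35 UTC ≤ query < 2022-12-12 20:09 UTC
14·60 + 33 + 30 = 903 min
903 = 0·1440 + 903; 903 = 15·60 + 3 → 15:03, same day
→ 2022-12-12 15:03 EPY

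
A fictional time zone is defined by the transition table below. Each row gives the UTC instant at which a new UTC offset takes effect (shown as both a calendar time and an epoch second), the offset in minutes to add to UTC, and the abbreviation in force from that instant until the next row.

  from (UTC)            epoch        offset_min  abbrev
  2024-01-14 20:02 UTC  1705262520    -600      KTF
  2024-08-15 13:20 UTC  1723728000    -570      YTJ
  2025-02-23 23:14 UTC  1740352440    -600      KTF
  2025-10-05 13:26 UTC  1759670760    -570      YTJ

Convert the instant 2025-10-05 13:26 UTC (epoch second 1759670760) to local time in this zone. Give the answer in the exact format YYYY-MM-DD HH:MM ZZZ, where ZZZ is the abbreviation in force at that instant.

2025-10-05 03:56 YTJ

Query: 2025-10-05 13:26 UTC
Rule 4/4 (YTJ, -09:30): 2025-10-05 13:26 UTC ≤ query < +∞
13·60 + 26 - 570 = 236 min
236 = 0·1440 + 236; 236 = 3·60 + 56 → 03:56, same day
→ 2025-10-05 03:56 YTJ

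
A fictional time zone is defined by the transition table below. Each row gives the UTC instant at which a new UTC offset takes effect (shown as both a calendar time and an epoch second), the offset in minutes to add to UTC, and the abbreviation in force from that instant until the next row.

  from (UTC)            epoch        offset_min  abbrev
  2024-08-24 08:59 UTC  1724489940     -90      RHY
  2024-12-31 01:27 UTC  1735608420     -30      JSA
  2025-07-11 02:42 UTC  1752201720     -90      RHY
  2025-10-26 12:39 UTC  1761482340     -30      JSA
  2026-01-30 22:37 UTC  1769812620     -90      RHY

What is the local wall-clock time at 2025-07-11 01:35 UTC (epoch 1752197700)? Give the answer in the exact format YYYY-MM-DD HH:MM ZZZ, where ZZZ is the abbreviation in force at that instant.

2025-07-11 01:05 JSA

Query: 2025-07-11 01:35 UTC
Rule 2/5 (JSA, -00:30): 2024-12-31 01:27 UTC ≤ query < 2025-07-11 02:42 UTC
1·60 + 35 - 30 = 65 min
65 = 0·1440 + 65; 65 = 1·60 + 5 → 01:05, same day
→ 2025-07-11 01:05 JSA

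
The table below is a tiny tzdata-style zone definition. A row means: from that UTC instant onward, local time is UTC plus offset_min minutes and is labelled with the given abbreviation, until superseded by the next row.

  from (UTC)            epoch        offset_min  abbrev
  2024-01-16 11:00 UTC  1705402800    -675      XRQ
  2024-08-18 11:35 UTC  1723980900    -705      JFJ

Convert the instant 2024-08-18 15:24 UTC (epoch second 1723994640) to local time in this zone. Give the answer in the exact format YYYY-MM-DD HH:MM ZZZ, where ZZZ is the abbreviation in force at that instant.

Query: 2024-08-18 15:24 UTC
Rule 2/2 (JFJ, -11:45): 2024-08-18 11:35 UTC ≤ query < +∞
15·60 + 24 - 705 = 219 min
219 = 0·1440 + 219; 219 = 3·60 + 39 → 03:39, same day
→ 2024-08-18 03:39 JFJ

2024-08-18 03:39 JFJ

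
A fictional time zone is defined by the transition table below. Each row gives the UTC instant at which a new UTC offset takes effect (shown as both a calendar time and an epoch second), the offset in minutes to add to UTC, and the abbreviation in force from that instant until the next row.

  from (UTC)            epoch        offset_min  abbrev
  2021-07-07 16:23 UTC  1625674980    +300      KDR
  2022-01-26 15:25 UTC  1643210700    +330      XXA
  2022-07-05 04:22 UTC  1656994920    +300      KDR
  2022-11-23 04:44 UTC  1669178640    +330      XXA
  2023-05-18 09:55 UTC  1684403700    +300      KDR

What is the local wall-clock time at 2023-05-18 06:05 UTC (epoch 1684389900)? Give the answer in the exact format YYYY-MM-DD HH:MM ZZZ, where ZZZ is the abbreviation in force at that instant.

2023-05-18 11:35 XXA

Query: 2023-05-18 06:05 UTC
Rule 4/5 (XXA, +05:30): 2022-11-23 04:44 UTC ≤ query < 2023-05-18 09:55 UTC
6·60 + 5 + 330 = 695 min
695 = 0·1440 + 695; 695 = 11·60 + 35 → 11:35, same day
→ 2023-05-18 11:35 XXA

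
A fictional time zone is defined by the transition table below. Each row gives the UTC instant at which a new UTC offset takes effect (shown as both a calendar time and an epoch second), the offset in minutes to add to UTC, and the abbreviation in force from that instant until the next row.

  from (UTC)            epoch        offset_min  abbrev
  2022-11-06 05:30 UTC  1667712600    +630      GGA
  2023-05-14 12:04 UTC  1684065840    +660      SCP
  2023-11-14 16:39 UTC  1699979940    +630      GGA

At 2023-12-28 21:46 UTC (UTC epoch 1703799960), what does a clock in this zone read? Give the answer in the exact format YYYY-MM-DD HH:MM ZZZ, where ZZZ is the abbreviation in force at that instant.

Query: 2023-12-28 21:46 UTC
Rule 3/3 (GGA, +10:30): 2023-11-14 16:39 UTC ≤ query < +∞
21·60 + 46 + 630 = 1936 min
1936 = 1·1440 + 496; 496 = 8·60 + 16 → 08:16, 2023-12-28 + 1 day = 2023-12-29
→ 2023-12-29 08:16 GGA

2023-12-29 08:16 GGA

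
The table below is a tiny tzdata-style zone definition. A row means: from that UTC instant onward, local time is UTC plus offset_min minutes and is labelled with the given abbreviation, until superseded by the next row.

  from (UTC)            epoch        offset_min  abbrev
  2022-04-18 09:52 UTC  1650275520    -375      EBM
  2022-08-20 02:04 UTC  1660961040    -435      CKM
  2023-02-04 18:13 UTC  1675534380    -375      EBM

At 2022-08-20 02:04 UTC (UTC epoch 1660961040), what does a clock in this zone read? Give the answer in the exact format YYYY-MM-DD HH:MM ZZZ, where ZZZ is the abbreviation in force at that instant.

Query: 2022-08-20 02:04 UTC
Rule 2/3 (CKM, -07:15): 2022-08-20 02:04 UTC ≤ query < 2023-02-04 18:13 UTC
2·60 + 4 - 435 = -311 min
-311 = -1·1440 + 1129; 1129 = 18·60 + 49 → 18:49, 2022-08-20 - 1 day = 2022-08-19
→ 2022-08-19 18:49 CKM

2022-08-19 18:49 CKM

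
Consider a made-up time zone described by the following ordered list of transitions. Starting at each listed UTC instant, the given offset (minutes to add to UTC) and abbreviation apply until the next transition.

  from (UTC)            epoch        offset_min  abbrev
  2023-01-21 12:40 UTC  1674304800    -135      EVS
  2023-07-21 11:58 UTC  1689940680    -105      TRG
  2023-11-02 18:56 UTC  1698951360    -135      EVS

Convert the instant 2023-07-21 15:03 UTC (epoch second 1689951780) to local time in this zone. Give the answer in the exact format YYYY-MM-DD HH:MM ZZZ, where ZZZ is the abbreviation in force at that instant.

2023-07-21 13:18 TRG

Query: 2023-07-21 15:03 UTC
Rule 2/3 (TRG, -01:45): 2023-07-21 11:58 UTC ≤ query < 2023-11-02 18:56 UTC
15·60 + 3 - 105 = 798 min
798 = 0·1440 + 798; 798 = 13·60 + 18 → 13:18, same day
→ 2023-07-21 13:18 TRG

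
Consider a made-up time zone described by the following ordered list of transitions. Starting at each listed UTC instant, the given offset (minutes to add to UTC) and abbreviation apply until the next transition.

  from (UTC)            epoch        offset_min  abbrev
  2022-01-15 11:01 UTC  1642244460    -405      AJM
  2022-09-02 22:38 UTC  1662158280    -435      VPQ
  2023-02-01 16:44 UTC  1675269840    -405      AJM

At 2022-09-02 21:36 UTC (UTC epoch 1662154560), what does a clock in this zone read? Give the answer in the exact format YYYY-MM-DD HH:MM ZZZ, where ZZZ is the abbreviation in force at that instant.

Query: 2022-09-02 21:36 UTC
Rule 1/3 (AJM, -06:45): 2022-01-15 11:01 UTC ≤ query < 2022-09-02 22:38 UTC
21·60 + 36 - 405 = 891 min
891 = 0·1440 + 891; 891 = 14·60 + 51 → 14:51, same day
→ 2022-09-02 14:51 AJM

2022-09-02 14:51 AJM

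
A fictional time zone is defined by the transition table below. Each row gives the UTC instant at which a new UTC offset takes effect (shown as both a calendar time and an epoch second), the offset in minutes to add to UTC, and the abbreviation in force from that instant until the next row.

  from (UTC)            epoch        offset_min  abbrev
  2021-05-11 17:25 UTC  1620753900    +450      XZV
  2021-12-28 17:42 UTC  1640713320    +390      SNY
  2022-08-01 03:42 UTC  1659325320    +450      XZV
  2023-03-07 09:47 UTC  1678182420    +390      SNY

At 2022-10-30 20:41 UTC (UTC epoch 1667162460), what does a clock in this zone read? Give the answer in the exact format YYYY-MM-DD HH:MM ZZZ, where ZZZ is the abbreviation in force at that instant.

Query: 2022-10-30 20:41 UTC
Rule 3/4 (XZV, +07:30): 2022-08-01 03:42 UTC ≤ query < 2023-03-07 09:47 UTC
20·60 + 41 + 450 = 1691 min
1691 = 1·1440 + 251; 251 = 4·60 + 11 → 04:11, 2022-10-30 + 1 day = 2022-10-31
→ 2022-10-31 04:11 XZV

2022-10-31 04:11 XZV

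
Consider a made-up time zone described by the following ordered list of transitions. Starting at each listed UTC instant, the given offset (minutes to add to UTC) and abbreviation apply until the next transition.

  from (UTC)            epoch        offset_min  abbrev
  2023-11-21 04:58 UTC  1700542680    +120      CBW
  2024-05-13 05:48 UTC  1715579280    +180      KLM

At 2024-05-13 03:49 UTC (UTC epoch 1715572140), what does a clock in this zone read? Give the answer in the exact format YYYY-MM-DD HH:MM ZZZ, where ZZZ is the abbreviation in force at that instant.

Query: 2024-05-13 03:49 UTC
Rule 1/2 (CBW, +02:00): 2023-11-21 04:58 UTC ≤ query < 2024-05-13 05:48 UTC
3·60 + 49 + 120 = 349 min
349 = 0·1440 + 349; 349 = 5·60 + 49 → 05:49, same day
→ 2024-05-13 05:49 CBW

2024-05-13 05:49 CBW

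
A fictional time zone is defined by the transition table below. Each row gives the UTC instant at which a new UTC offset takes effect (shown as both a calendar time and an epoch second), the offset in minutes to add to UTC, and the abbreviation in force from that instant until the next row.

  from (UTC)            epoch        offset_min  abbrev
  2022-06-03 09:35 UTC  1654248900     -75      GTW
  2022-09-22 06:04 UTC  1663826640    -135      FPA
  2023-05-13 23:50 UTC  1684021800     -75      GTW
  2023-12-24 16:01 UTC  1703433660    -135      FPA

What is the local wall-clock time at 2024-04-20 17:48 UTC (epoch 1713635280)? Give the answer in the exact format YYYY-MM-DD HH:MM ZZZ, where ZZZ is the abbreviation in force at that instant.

2024-04-20 15:33 FPA

Query: 2024-04-20 17:48 UTC
Rule 4/4 (FPA, -02:15): 2023-12-24 16:01 UTC ≤ query < +∞
17·60 + 48 - 135 = 933 min
933 = 0·1440 + 933; 933 = 15·60 + 33 → 15:33, same day
→ 2024-04-20 15:33 FPA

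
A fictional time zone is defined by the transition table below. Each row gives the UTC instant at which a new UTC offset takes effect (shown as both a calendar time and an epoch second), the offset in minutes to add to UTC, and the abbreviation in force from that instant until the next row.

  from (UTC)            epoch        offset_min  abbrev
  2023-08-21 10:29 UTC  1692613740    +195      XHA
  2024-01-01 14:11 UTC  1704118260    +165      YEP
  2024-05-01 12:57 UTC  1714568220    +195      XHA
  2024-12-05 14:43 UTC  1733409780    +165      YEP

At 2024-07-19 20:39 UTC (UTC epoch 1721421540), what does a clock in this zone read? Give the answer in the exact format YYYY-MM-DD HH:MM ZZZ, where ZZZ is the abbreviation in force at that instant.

2024-07-19 23:54 XHA

Query: 2024-07-19 20:39 UTC
Rule 3/4 (XHA, +03:15): 2024-05-01 12:57 UTC ≤ query < 2024-12-05 14:43 UTC
20·60 + 39 + 195 = 1434 min
1434 = 0·1440 + 1434; 1434 = 23·60 + 54 → 23:54, same day
→ 2024-07-19 23:54 XHA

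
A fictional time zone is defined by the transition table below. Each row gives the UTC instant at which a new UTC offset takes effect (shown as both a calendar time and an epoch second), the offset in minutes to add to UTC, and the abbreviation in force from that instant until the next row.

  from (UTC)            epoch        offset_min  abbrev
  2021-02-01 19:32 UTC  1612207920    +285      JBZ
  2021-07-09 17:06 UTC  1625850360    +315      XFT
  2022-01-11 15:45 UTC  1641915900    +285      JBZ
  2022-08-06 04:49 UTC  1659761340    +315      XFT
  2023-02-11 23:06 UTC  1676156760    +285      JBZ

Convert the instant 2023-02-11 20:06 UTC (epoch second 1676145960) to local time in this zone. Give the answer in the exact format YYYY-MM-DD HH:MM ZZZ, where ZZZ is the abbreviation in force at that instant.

Query: 2023-02-11 20:06 UTC
Rule 4/5 (XFT, +05:15): 2022-08-06 04:49 UTC ≤ query < 2023-02-11 23:06 UTC
20·60 + 6 + 315 = 1521 min
1521 = 1·1440 + 81; 81 = 1·60 + 21 → 01:21, 2023-02-11 + 1 day = 2023-02-12
→ 2023-02-12 01:21 XFT

2023-02-12 01:21 XFT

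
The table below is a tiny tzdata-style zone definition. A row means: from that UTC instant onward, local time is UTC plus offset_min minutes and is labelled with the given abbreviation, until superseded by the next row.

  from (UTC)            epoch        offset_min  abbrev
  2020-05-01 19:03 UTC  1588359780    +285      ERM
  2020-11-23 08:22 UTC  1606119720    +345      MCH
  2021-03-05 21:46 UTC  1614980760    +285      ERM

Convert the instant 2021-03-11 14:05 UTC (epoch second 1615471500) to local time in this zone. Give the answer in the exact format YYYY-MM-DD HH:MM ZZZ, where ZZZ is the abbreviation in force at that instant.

Query: 2021-03-11 14:05 UTC
Rule 3/3 (ERM, +04:45): 2021-03-05 21:46 UTC ≤ query < +∞
14·60 + 5 + 285 = 1130 min
1130 = 0·1440 + 1130; 1130 = 18·60 + 50 → 18:50, same day
→ 2021-03-11 18:50 ERM

2021-03-11 18:50 ERM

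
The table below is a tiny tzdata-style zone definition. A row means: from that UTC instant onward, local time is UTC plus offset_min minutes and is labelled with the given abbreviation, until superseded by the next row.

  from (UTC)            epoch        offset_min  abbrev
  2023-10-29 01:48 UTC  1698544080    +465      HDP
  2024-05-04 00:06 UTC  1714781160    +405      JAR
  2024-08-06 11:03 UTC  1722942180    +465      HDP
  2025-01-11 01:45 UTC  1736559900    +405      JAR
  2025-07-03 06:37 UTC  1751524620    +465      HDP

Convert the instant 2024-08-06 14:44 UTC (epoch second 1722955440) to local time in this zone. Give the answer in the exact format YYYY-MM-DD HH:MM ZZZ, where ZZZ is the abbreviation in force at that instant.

2024-08-06 22:29 HDP

Query: 2024-08-06 14:44 UTC
Rule 3/5 (HDP, +07:45): 2024-08-06 11:03 UTC ≤ query < 2025-01-11 01:45 UTC
14·60 + 44 + 465 = 1349 min
1349 = 0·1440 + 1349; 1349 = 22·60 + 29 → 22:29, same day
→ 2024-08-06 22:29 HDP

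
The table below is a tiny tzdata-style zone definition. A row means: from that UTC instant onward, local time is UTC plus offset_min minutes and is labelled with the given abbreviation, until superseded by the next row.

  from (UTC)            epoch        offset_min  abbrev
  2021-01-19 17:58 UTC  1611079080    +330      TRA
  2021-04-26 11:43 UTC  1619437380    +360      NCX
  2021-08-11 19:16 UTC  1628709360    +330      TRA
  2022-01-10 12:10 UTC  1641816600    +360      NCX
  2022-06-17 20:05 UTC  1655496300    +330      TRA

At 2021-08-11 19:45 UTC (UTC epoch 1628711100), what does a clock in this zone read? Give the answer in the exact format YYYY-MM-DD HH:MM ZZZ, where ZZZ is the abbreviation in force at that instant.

Query: 2021-08-11 19:45 UTC
Rule 3/5 (TRA, +05:30): 2021-08-11 19:16 UTC ≤ query < 2022-01-10 12:10 UTC
19·60 + 45 + 330 = 1515 min
1515 = 1·1440 + 75; 75 = 1·60 + 15 → 01:15, 2021-08-11 + 1 day = 2021-08-12
→ 2021-08-12 01:15 TRA

2021-08-12 01:15 TRA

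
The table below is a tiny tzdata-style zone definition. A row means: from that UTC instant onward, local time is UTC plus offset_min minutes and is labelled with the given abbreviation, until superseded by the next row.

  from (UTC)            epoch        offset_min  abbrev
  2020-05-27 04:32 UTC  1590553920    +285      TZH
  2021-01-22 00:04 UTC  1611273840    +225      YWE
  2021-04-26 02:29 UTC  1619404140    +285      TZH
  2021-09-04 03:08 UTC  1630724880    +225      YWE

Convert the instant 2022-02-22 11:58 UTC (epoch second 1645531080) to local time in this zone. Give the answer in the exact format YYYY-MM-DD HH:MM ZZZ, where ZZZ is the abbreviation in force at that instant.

2022-02-22 15:43 YWE

Query: 2022-02-22 11:58 UTC
Rule 4/4 (YWE, +03:45): 2021-09-04 03:08 UTC ≤ query < +∞
11·60 + 58 + 225 = 943 min
943 = 0·1440 + 943; 943 = 15·60 + 43 → 15:43, same day
→ 2022-02-22 15:43 YWE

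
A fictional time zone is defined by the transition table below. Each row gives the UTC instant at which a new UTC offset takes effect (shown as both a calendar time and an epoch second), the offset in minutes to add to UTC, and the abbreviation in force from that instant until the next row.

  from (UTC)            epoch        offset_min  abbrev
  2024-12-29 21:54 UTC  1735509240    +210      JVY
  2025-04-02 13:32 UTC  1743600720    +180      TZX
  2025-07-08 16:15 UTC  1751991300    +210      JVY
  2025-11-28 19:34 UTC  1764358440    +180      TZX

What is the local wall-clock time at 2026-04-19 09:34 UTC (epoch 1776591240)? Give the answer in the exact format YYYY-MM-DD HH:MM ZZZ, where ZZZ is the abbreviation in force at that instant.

2026-04-19 12:34 TZX

Query: 2026-04-19 09:34 UTC
Rule 4/4 (TZX, +03:00): 2025-11-28 19:34 UTC ≤ query < +∞
9·60 + 34 + 180 = 754 min
754 = 0·1440 + 754; 754 = 12·60 + 34 → 12:34, same day
→ 2026-04-19 12:34 TZX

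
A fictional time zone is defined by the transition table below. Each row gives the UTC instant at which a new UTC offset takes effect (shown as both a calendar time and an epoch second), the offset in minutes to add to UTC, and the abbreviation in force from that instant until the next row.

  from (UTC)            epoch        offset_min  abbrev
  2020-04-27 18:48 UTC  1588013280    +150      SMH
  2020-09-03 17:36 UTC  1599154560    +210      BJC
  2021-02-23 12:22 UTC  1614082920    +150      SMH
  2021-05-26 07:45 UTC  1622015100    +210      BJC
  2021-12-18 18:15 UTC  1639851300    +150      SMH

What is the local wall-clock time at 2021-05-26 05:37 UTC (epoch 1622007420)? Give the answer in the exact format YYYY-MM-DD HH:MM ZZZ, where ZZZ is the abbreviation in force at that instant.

2021-05-26 08:07 SMH

Query: 2021-05-26 05:37 UTC
Rule 3/5 (SMH, +02:30): 2021-02-23 12:22 UTC ≤ query < 2021-05-26 07:45 UTC
5·60 + 37 + 150 = 487 min
487 = 0·1440 + 487; 487 = 8·60 + 7 → 08:07, same day
→ 2021-05-26 08:07 SMH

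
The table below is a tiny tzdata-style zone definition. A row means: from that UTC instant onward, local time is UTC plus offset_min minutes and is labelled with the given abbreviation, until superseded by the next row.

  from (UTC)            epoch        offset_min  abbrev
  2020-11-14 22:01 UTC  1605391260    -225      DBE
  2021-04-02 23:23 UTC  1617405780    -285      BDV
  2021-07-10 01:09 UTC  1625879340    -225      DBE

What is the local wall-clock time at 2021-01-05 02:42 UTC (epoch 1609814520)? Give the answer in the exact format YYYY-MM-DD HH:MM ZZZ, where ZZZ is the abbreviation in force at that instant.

Query: 2021-01-05 02:42 UTC
Rule 1/3 (DBE, -03:45): 2020-11-14 22:01 UTC ≤ query < 2021-04-02 23:23 UTC
2·60 + 42 - 225 = -63 min
-63 = -1·1440 + 1377; 1377 = 22·60 + 57 → 22:57, 2021-01-05 - 1 day = 2021-01-04
→ 2021-01-04 22:57 DBE

2021-01-04 22:57 DBE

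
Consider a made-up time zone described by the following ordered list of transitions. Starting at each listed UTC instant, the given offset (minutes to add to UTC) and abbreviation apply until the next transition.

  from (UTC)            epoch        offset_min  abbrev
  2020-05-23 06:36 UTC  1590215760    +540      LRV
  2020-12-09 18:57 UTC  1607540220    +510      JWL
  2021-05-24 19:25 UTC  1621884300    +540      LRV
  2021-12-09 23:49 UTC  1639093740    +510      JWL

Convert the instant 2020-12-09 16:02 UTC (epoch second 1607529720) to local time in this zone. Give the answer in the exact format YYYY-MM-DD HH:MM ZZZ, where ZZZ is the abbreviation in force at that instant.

2020-12-10 01:02 LRV

Query: 2020-12-09 16:02 UTC
Rule 1/4 (LRV, +09:00): 2020-05-23 06:36 UTC ≤ query < 2020-12-09 18:57 UTC
16·60 + 2 + 540 = 1502 min
1502 = 1·1440 + 62; 62 = 1·60 + 2 → 01:02, 2020-12-09 + 1 day = 2020-12-10
→ 2020-12-10 01:02 LRV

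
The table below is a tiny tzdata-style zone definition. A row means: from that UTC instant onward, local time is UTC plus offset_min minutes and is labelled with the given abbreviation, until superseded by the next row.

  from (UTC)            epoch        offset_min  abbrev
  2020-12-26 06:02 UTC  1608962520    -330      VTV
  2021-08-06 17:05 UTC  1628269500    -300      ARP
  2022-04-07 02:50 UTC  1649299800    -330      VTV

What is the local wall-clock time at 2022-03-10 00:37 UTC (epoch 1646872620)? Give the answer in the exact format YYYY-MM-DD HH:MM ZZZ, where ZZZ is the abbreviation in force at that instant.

2022-03-09 19:37 ARP

Query: 2022-03-10 00:37 UTC
Rule 2/3 (ARP, -05:00): 2021-08-06 17:05 UTC ≤ query < 2022-04-07 02:50 UTC
0·60 + 37 - 300 = -263 min
-263 = -1·1440 + 1177; 1177 = 19·60 + 37 → 19:37, 2022-03-10 - 1 day = 2022-03-09
→ 2022-03-09 19:37 ARP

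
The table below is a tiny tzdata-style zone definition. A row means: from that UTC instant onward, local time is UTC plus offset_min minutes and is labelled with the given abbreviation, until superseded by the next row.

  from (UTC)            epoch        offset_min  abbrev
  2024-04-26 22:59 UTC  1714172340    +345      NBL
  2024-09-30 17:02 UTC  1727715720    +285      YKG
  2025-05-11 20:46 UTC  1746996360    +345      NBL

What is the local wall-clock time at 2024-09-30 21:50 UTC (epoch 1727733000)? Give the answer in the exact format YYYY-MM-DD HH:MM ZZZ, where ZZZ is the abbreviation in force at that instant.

Query: 2024-09-30 21:50 UTC
Rule 2/3 (YKG, +04:45): 2024-09-30 17:02 UTC ≤ query < 2025-05-11 20:46 UTC
21·60 + 50 + 285 = 1595 min
1595 = 1·1440 + 155; 155 = 2·60 + 35 → 02:35, 2024-09-30 + 1 day = 2024-10-01
→ 2024-10-01 02:35 YKG

2024-10-01 02:35 YKG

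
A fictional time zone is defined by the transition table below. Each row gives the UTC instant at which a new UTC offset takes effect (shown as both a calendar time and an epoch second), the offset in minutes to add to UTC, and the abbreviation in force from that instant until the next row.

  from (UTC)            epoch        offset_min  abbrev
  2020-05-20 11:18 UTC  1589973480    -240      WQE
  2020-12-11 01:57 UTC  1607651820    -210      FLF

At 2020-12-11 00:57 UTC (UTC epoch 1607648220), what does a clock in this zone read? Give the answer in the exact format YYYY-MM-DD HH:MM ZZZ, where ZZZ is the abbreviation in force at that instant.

Query: 2020-12-11 00:57 UTC
Rule 1/2 (WQE, -04:00): 2020-05-20 11:18 UTC ≤ query < 2020-12-11 01:57 UTC
0·60 + 57 - 240 = -183 min
-183 = -1·1440 + 1257; 1257 = 20·60 + 57 → 20:57, 2020-12-11 - 1 day = 2020-12-10
→ 2020-12-10 20:57 WQE

2020-12-10 20:57 WQE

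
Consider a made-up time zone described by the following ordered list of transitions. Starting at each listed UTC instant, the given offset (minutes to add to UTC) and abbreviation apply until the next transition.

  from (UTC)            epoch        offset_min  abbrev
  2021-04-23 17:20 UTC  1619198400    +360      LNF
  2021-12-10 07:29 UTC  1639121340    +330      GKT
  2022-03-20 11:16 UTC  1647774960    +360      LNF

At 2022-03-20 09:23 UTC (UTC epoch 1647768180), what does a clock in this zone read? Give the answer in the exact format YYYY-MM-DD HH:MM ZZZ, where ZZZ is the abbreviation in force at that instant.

2022-03-20 14:53 GKT

Query: 2022-03-20 09:23 UTC
Rule 2/3 (GKT, +05:30): 2021-12-10 07:29 UTC ≤ query < 2022-03-20 11:16 UTC
9·60 + 23 + 330 = 893 min
893 = 0·1440 + 893; 893 = 14·60 + 53 → 14:53, same day
→ 2022-03-20 14:53 GKT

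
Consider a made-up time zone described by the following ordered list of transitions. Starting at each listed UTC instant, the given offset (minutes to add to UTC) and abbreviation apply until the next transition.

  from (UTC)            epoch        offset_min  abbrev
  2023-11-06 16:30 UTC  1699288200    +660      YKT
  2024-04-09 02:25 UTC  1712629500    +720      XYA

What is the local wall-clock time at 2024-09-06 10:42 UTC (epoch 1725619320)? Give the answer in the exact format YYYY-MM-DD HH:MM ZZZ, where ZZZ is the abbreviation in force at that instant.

2024-09-06 22:42 XYA

Query: 2024-09-06 10:42 UTC
Rule 2/2 (XYA, +12:00): 2024-04-09 02:25 UTC ≤ query < +∞
10·60 + 42 + 720 = 1362 min
1362 = 0·1440 + 1362; 1362 = 22·60 + 42 → 22:42, same day
→ 2024-09-06 22:42 XYA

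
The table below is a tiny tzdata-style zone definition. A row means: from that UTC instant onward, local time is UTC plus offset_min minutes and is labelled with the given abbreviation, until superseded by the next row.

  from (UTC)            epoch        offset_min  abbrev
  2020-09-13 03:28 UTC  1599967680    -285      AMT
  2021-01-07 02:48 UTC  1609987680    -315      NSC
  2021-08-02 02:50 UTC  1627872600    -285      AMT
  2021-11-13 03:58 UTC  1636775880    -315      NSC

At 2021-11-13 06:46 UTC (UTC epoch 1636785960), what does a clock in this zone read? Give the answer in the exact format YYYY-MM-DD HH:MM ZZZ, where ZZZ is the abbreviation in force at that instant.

2021-11-13 01:31 NSC

Query: 2021-11-13 06:46 UTC
Rule 4/4 (NSC, -05:15): 2021-11-13 03:58 UTC ≤ query < +∞
6·60 + 46 - 315 = 91 min
91 = 0·1440 + 91; 91 = 1·60 + 31 → 01:31, same day
→ 2021-11-13 01:31 NSC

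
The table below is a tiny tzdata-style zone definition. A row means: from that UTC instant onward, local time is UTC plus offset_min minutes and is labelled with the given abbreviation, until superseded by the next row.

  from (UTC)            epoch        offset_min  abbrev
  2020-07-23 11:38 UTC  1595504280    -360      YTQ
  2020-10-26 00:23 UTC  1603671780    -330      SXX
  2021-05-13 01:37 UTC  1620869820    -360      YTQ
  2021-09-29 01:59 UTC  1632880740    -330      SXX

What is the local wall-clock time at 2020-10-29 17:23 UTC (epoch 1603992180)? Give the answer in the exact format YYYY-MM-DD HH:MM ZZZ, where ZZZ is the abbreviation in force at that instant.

Query: 2020-10-29 17:23 UTC
Rule 2/4 (SXX, -05:30): 2020-10-26 00:23 UTC ≤ query < 2021-05-13 01:37 UTC
17·60 + 23 - 330 = 713 min
713 = 0·1440 + 713; 713 = 11·60 + 53 → 11:53, same day
→ 2020-10-29 11:53 SXX

2020-10-29 11:53 SXX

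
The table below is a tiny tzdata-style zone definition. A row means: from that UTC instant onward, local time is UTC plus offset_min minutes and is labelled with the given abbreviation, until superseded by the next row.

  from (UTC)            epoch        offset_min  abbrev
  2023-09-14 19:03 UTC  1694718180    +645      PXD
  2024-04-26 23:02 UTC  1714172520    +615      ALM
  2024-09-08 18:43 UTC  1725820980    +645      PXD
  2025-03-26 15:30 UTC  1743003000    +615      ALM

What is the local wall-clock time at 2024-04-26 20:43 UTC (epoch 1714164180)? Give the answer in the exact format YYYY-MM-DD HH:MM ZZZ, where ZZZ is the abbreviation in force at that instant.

Query: 2024-04-26 20:43 UTC
Rule 1/4 (PXD, +10:45): 2023-09-14 19:03 UTC ≤ query < 2024-04-26 23:02 UTC
20·60 + 43 + 645 = 1888 min
1888 = 1·1440 + 448; 448 = 7·60 + 28 → 07:28, 2024-04-26 + 1 day = 2024-04-27
→ 2024-04-27 07:28 PXD

2024-04-27 07:28 PXD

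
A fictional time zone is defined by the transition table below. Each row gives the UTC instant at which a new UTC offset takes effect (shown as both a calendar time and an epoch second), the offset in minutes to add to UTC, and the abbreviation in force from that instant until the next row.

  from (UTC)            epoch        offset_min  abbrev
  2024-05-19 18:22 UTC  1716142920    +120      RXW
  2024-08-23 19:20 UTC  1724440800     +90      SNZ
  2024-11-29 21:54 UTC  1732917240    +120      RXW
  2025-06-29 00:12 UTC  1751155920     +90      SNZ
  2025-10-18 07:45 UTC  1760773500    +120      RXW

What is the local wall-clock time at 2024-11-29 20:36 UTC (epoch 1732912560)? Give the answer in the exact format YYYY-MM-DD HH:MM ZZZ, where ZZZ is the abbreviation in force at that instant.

2024-11-29 22:06 SNZ

Query: 2024-11-29 20:36 UTC
Rule 2/5 (SNZ, +01:30): 2024-08-23 19:20 UTC ≤ query < 2024-11-29 21:54 UTC
20·60 + 36 + 90 = 1326 min
1326 = 0·1440 + 1326; 1326 = 22·60 + 6 → 22:06, same day
→ 2024-11-29 22:06 SNZ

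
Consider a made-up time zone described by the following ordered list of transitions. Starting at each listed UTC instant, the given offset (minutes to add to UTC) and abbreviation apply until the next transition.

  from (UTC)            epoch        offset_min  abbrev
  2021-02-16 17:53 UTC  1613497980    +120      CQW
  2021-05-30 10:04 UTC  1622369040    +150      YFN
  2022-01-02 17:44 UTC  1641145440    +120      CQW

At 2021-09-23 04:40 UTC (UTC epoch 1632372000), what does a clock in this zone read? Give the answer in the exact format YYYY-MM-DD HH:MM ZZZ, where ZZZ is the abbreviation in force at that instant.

2021-09-23 07:10 YFN

Query: 2021-09-23 04:40 UTC
Rule 2/3 (YFN, +02:30): 2021-05-30 10:04 UTC ≤ query < 2022-01-02 17:44 UTC
4·60 + 40 + 150 = 430 min
430 = 0·1440 + 430; 430 = 7·60 + 10 → 07:10, same day
→ 2021-09-23 07:10 YFN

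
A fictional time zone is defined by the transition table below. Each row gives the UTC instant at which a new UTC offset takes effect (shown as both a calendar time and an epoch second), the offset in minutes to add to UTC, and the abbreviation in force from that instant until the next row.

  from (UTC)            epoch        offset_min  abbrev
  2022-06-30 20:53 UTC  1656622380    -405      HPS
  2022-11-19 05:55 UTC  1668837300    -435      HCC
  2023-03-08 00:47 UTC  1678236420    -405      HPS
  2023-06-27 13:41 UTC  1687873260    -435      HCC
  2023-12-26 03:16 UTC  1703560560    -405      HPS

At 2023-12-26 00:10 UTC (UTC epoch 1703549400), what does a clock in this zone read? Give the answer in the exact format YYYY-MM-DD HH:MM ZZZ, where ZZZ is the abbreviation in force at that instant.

Query: 2023-12-26 00:10 UTC
Rule 4/5 (HCC, -07:15): 2023-06-27 13:41 UTC ≤ query < 2023-12-26 03:16 UTC
0·60 + 10 - 435 = -425 min
-425 = -1·1440 + 1015; 1015 = 16·60 + 55 → 16:55, 2023-12-26 - 1 day = 2023-12-25
→ 2023-12-25 16:55 HCC

2023-12-25 16:55 HCC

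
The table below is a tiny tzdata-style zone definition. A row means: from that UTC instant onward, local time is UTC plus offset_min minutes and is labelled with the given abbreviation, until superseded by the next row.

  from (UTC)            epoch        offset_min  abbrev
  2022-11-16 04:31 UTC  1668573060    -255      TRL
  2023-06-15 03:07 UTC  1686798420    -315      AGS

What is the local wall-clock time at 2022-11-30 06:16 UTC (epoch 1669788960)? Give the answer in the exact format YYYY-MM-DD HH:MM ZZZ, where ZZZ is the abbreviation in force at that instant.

2022-11-30 02:01 TRL

Query: 2022-11-30 06:16 UTC
Rule 1/2 (TRL, -04:15): 2022-11-16 04:31 UTC ≤ query < 2023-06-15 03:07 UTC
6·60 + 16 - 255 = 121 min
121 = 0·1440 + 121; 121 = 2·60 + 1 → 02:01, same day
→ 2022-11-30 02:01 TRL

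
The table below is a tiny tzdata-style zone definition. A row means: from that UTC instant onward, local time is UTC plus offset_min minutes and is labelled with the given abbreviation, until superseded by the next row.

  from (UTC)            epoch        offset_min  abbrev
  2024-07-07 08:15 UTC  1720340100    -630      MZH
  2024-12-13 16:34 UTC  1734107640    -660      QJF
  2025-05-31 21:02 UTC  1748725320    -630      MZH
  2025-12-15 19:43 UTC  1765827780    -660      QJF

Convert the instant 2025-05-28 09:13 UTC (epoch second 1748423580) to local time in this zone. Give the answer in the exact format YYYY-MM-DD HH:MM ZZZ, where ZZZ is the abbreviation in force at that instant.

2025-05-27 22:13 QJF

Query: 2025-05-28 09:13 UTC
Rule 2/4 (QJF, -11:00): 2024-12-13 16:34 UTC ≤ query < 2025-05-31 21:02 UTC
9·60 + 13 - 660 = -107 min
-107 = -1·1440 + 1333; 1333 = 22·60 + 13 → 22:13, 2025-05-28 - 1 day = 2025-05-27
→ 2025-05-27 22:13 QJF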